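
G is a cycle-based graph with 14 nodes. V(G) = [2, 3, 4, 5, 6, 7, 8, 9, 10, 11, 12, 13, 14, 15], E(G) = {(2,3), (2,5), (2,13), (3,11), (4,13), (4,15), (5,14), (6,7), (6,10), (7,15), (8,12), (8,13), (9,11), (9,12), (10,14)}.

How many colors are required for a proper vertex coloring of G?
χ(G) = 3

Clique number ω(G) = 2 (lower bound: χ ≥ ω).
Odd cycle [14, 10, 6, 7, 15, 4, 13, 2, 5] needs 3 colors (χ ≥ 3).
The coloring below uses 3 colors, so χ(G) = 3.
A valid 3-coloring: color 1: [2, 4, 7, 10, 11, 12]; color 2: [3, 6, 9, 13, 14, 15]; color 3: [5, 8].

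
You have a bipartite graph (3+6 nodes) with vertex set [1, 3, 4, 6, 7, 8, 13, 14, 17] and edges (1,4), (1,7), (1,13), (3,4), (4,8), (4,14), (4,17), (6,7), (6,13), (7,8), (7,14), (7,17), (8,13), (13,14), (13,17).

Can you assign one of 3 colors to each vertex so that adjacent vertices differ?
Yes, G is 3-colorable

A valid 3-coloring: color 1: [4, 7, 13]; color 2: [1, 3, 6, 8, 14, 17].
(χ(G) = 2 ≤ 3.)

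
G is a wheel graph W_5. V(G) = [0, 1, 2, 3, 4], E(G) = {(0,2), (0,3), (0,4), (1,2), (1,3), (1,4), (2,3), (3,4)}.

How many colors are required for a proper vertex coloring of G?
χ(G) = 3

Clique number ω(G) = 3 (lower bound: χ ≥ ω).
The clique on [0, 2, 3] has size 3, forcing χ ≥ 3, and the coloring below uses 3 colors, so χ(G) = 3.
A valid 3-coloring: color 1: [3]; color 2: [2, 4]; color 3: [0, 1].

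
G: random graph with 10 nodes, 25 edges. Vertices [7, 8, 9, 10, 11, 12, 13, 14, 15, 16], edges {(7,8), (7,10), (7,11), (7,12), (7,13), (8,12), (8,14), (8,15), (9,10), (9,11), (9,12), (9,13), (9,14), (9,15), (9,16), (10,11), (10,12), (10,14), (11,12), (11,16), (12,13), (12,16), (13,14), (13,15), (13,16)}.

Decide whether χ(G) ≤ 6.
A valid 6-coloring: color 1: [7, 9]; color 2: [12, 14, 15]; color 3: [8, 11, 13]; color 4: [10, 16].
(χ(G) = 4 ≤ 6.)

Yes, G is 6-colorable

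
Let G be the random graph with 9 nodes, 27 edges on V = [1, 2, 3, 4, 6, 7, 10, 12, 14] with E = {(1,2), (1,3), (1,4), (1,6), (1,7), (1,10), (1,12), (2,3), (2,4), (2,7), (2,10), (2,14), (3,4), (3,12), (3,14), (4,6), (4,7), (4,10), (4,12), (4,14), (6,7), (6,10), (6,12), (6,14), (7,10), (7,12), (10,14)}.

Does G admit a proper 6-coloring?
Yes, G is 6-colorable

A valid 6-coloring: color 1: [4]; color 2: [1, 14]; color 3: [10, 12]; color 4: [2, 6]; color 5: [3, 7].
(χ(G) = 5 ≤ 6.)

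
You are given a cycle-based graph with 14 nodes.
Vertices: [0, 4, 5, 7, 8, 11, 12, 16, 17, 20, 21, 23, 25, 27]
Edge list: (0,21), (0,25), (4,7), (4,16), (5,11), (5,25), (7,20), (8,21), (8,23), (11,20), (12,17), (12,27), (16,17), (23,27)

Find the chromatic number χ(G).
χ(G) = 2

Clique number ω(G) = 2 (lower bound: χ ≥ ω).
The graph is bipartite (no odd cycle), so 2 colors suffice: χ(G) = 2.
A valid 2-coloring: color 1: [7, 11, 12, 16, 21, 23, 25]; color 2: [0, 4, 5, 8, 17, 20, 27].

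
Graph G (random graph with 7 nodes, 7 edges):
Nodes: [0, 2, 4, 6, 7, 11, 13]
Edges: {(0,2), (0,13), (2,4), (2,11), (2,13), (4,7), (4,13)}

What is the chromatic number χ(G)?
Clique number ω(G) = 3 (lower bound: χ ≥ ω).
The clique on [0, 2, 13] has size 3, forcing χ ≥ 3, and the coloring below uses 3 colors, so χ(G) = 3.
A valid 3-coloring: color 1: [2, 6, 7]; color 2: [0, 4, 11]; color 3: [13].

χ(G) = 3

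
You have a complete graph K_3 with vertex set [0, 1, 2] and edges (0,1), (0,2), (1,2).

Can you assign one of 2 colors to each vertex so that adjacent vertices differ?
The clique on vertices [0, 1, 2] has size 3 > 2, so it alone needs 3 colors.

No, G is not 2-colorable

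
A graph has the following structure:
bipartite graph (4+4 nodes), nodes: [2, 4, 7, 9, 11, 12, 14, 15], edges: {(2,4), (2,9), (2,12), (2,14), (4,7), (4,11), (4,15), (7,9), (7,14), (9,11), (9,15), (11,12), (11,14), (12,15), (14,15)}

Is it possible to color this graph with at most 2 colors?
Yes, G is 2-colorable

A valid 2-coloring: color 1: [4, 9, 12, 14]; color 2: [2, 7, 11, 15].
(χ(G) = 2 ≤ 2.)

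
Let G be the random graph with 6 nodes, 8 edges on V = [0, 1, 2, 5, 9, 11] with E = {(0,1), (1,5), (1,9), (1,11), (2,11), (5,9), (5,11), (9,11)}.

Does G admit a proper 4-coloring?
A valid 4-coloring: color 1: [0, 11]; color 2: [1, 2]; color 3: [9]; color 4: [5].
(χ(G) = 4 ≤ 4.)

Yes, G is 4-colorable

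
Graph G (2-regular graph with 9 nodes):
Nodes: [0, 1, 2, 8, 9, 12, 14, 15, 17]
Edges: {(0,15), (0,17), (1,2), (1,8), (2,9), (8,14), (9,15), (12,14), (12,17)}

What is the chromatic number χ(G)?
Clique number ω(G) = 2 (lower bound: χ ≥ ω).
Odd cycle [15, 9, 2, 1, 8, 14, 12, 17, 0] needs 3 colors (χ ≥ 3).
The coloring below uses 3 colors, so χ(G) = 3.
A valid 3-coloring: color 1: [1, 9, 14, 17]; color 2: [0, 2, 8, 12]; color 3: [15].

χ(G) = 3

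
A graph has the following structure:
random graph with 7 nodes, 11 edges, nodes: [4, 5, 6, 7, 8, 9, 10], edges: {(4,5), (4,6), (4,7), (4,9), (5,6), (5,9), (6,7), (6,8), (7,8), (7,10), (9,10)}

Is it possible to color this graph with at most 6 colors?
A valid 6-coloring: color 1: [6, 9]; color 2: [5, 7]; color 3: [4, 8, 10].
(χ(G) = 3 ≤ 6.)

Yes, G is 6-colorable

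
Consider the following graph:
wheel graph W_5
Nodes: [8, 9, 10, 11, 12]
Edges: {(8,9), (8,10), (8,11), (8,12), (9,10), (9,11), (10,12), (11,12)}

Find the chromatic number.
χ(G) = 3

Clique number ω(G) = 3 (lower bound: χ ≥ ω).
The clique on [8, 9, 10] has size 3, forcing χ ≥ 3, and the coloring below uses 3 colors, so χ(G) = 3.
A valid 3-coloring: color 1: [8]; color 2: [9, 12]; color 3: [10, 11].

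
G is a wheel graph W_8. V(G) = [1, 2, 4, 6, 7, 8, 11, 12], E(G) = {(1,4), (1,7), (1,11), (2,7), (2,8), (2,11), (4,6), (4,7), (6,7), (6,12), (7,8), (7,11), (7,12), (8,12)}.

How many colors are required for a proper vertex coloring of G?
Clique number ω(G) = 3 (lower bound: χ ≥ ω).
Odd cycle [2, 8, 12, 6, 4, 1, 11] needs 3 colors (χ ≥ 3).
Vertex 7 is adjacent to every vertex of [1, 2, 4, 6, 8, 11, 12], which already need 3 colors among themselves, so 7 needs a new color (χ ≥ 4).
The coloring below uses 4 colors, so χ(G) = 4.
A valid 4-coloring: color 1: [7]; color 2: [1, 2, 12]; color 3: [6, 8, 11]; color 4: [4].

χ(G) = 4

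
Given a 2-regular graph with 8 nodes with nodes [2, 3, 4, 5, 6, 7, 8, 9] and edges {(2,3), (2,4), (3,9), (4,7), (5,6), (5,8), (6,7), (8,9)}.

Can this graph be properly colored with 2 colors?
A valid 2-coloring: color 1: [2, 5, 7, 9]; color 2: [3, 4, 6, 8].
(χ(G) = 2 ≤ 2.)

Yes, G is 2-colorable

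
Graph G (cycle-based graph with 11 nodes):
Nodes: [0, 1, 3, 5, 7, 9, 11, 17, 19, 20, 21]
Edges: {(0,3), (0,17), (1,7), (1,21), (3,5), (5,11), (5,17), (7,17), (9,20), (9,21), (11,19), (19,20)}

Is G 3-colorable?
A valid 3-coloring: color 1: [1, 3, 9, 11, 17]; color 2: [0, 5, 7, 19, 21]; color 3: [20].
(χ(G) = 3 ≤ 3.)

Yes, G is 3-colorable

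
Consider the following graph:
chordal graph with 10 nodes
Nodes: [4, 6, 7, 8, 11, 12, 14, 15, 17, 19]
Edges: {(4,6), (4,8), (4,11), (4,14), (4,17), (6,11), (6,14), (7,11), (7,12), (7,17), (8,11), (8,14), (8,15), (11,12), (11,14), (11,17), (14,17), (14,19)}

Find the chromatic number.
χ(G) = 4

Clique number ω(G) = 4 (lower bound: χ ≥ ω).
The clique on [4, 8, 11, 14] has size 4, forcing χ ≥ 4, and the coloring below uses 4 colors, so χ(G) = 4.
A valid 4-coloring: color 1: [11, 15, 19]; color 2: [7, 14]; color 3: [4, 12]; color 4: [6, 8, 17].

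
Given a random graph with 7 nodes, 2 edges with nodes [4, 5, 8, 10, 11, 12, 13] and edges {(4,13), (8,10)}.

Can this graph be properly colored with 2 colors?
A valid 2-coloring: color 1: [5, 10, 11, 12, 13]; color 2: [4, 8].
(χ(G) = 2 ≤ 2.)

Yes, G is 2-colorable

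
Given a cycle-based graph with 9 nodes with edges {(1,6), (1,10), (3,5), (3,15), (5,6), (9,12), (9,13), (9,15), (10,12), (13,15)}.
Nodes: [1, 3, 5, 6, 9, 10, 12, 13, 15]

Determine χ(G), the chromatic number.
Clique number ω(G) = 3 (lower bound: χ ≥ ω).
The clique on [9, 13, 15] has size 3, forcing χ ≥ 3, and the coloring below uses 3 colors, so χ(G) = 3.
A valid 3-coloring: color 1: [3, 6, 9, 10]; color 2: [1, 5, 12, 15]; color 3: [13].

χ(G) = 3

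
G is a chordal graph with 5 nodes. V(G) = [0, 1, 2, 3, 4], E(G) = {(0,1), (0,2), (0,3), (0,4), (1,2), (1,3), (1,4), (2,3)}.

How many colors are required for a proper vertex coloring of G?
χ(G) = 4

Clique number ω(G) = 4 (lower bound: χ ≥ ω).
The clique on [0, 1, 2, 3] has size 4, forcing χ ≥ 4, and the coloring below uses 4 colors, so χ(G) = 4.
A valid 4-coloring: color 1: [1]; color 2: [0]; color 3: [3, 4]; color 4: [2].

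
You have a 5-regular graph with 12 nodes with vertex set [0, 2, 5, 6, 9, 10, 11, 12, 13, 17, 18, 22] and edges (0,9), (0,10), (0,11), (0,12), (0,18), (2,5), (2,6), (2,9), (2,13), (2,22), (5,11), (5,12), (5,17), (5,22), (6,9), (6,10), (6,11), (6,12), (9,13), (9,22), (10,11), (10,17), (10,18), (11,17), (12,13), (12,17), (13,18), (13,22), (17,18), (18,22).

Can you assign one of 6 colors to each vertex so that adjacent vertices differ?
Yes, G is 6-colorable

A valid 6-coloring: color 1: [5, 9, 10]; color 2: [2, 11, 12, 18]; color 3: [0, 6, 17, 22]; color 4: [13].
(χ(G) = 4 ≤ 6.)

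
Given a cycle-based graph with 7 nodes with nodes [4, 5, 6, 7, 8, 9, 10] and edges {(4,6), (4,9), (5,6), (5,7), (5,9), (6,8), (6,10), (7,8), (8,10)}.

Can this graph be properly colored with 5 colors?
Yes, G is 5-colorable

A valid 5-coloring: color 1: [6, 7, 9]; color 2: [4, 5, 8]; color 3: [10].
(χ(G) = 3 ≤ 5.)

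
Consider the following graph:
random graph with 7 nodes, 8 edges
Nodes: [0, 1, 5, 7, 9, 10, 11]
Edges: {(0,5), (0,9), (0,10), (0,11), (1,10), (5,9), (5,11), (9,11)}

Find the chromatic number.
χ(G) = 4

Clique number ω(G) = 4 (lower bound: χ ≥ ω).
The clique on [0, 5, 9, 11] has size 4, forcing χ ≥ 4, and the coloring below uses 4 colors, so χ(G) = 4.
A valid 4-coloring: color 1: [0, 1, 7]; color 2: [10, 11]; color 3: [9]; color 4: [5].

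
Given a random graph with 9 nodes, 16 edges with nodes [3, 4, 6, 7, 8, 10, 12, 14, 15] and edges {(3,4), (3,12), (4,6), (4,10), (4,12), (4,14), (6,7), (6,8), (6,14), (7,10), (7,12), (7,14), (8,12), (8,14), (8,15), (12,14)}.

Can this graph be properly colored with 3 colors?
Yes, G is 3-colorable

A valid 3-coloring: color 1: [3, 10, 14, 15]; color 2: [4, 7, 8]; color 3: [6, 12].
(χ(G) = 3 ≤ 3.)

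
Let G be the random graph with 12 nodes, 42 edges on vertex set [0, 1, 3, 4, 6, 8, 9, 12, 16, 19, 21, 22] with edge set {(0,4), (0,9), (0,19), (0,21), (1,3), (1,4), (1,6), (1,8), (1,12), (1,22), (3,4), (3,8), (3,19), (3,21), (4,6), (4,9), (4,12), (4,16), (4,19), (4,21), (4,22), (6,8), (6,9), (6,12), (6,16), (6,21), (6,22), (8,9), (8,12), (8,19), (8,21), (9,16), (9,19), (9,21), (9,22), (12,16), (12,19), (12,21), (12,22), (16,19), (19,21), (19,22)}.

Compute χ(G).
Clique number ω(G) = 5 (lower bound: χ ≥ ω).
The clique on [1, 4, 6, 12, 22] has size 5, forcing χ ≥ 5, and the coloring below uses 5 colors, so χ(G) = 5.
A valid 5-coloring: color 1: [4, 8]; color 2: [6, 19]; color 3: [1, 16, 21]; color 4: [3, 9, 12]; color 5: [0, 22].

χ(G) = 5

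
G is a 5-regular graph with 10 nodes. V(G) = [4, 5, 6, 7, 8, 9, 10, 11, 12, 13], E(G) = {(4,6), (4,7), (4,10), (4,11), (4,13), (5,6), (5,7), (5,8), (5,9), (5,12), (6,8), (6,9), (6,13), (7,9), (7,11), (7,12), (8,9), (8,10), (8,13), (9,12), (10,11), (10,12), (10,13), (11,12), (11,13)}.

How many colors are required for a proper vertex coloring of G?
χ(G) = 4

Clique number ω(G) = 4 (lower bound: χ ≥ ω).
The clique on [4, 10, 11, 13] has size 4, forcing χ ≥ 4, and the coloring below uses 4 colors, so χ(G) = 4.
A valid 4-coloring: color 1: [5, 11]; color 2: [6, 7, 10]; color 3: [4, 8, 12]; color 4: [9, 13].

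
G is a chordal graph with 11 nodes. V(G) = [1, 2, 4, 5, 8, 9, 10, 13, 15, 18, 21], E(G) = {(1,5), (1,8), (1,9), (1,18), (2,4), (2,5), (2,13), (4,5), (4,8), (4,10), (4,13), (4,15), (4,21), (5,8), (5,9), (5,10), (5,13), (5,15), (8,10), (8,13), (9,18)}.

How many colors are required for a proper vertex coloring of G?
χ(G) = 4

Clique number ω(G) = 4 (lower bound: χ ≥ ω).
The clique on [4, 5, 8, 10] has size 4, forcing χ ≥ 4, and the coloring below uses 4 colors, so χ(G) = 4.
A valid 4-coloring: color 1: [5, 18, 21]; color 2: [1, 4]; color 3: [2, 8, 9, 15]; color 4: [10, 13].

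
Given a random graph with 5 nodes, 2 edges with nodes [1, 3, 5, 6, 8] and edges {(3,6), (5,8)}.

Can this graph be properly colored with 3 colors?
A valid 3-coloring: color 1: [1, 3, 5]; color 2: [6, 8].
(χ(G) = 2 ≤ 3.)

Yes, G is 3-colorable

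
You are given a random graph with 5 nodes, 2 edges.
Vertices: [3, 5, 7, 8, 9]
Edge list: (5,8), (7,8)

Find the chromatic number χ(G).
Clique number ω(G) = 2 (lower bound: χ ≥ ω).
The graph is bipartite (no odd cycle), so 2 colors suffice: χ(G) = 2.
A valid 2-coloring: color 1: [3, 8, 9]; color 2: [5, 7].

χ(G) = 2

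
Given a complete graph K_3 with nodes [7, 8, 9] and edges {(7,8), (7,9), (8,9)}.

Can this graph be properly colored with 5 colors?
Yes, G is 5-colorable

A valid 5-coloring: color 1: [9]; color 2: [8]; color 3: [7].
(χ(G) = 3 ≤ 5.)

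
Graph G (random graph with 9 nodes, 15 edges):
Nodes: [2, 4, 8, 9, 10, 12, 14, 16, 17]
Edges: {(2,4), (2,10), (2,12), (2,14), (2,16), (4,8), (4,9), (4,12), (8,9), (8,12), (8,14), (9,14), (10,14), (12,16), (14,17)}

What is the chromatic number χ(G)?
Clique number ω(G) = 3 (lower bound: χ ≥ ω).
The clique on [4, 8, 9] has size 3, forcing χ ≥ 3, and the coloring below uses 3 colors, so χ(G) = 3.
A valid 3-coloring: color 1: [4, 14, 16]; color 2: [2, 8, 17]; color 3: [9, 10, 12].

χ(G) = 3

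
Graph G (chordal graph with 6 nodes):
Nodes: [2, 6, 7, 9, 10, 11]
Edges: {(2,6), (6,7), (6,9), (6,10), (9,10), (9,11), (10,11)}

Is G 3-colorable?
A valid 3-coloring: color 1: [6, 11]; color 2: [2, 7, 9]; color 3: [10].
(χ(G) = 3 ≤ 3.)

Yes, G is 3-colorable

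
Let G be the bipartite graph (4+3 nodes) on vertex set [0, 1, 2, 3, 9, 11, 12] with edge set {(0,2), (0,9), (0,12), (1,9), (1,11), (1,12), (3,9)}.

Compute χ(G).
χ(G) = 2

Clique number ω(G) = 2 (lower bound: χ ≥ ω).
The graph is bipartite (no odd cycle), so 2 colors suffice: χ(G) = 2.
A valid 2-coloring: color 1: [2, 9, 11, 12]; color 2: [0, 1, 3].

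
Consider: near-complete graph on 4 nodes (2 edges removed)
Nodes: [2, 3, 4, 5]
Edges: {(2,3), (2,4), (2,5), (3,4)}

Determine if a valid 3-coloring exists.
A valid 3-coloring: color 1: [2]; color 2: [3, 5]; color 3: [4].
(χ(G) = 3 ≤ 3.)

Yes, G is 3-colorable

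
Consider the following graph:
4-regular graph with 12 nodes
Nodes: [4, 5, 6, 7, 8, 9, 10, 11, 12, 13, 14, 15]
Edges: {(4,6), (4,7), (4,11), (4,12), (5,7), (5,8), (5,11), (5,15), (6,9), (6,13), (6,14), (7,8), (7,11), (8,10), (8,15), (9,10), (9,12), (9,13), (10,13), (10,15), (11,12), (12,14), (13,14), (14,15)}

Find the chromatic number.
Clique number ω(G) = 3 (lower bound: χ ≥ ω).
Suppose a proper 3-coloring c exists. The clique [4, 7, 11] takes 3 distinct colors; by symmetry let c(4) = 1, c(7) = 2, c(11) = 3.
- Vertex 5: neighbors [7, 11] already have colors [2, 3] ⇒ c(5) = 1.
- Vertex 8: neighbors [5, 7] already have colors [1, 2] ⇒ c(8) = 3.
- Vertex 12: neighbors [4, 11] already have colors [1, 3] ⇒ c(12) = 2.
- Vertex 15: neighbors [5, 8] already have colors [1, 3] ⇒ c(15) = 2.
- Vertex 10: neighbors [15, 8] already have colors [2, 3] ⇒ c(10) = 1.
- Vertex 9: neighbors [10, 12] already have colors [1, 2] ⇒ c(9) = 3.
- Vertex 6: neighbors [4, 9] already have colors [1, 3] ⇒ c(6) = 2.
- Vertex 13: neighbors [10, 6, 9] already have colors [1, 2, 3] — all 3 colors blocked. Contradiction.
The forced assignments end in a contradiction, so G has no proper 3-coloring (χ ≥ 4).
The coloring below uses 4 colors, so χ(G) = 4.
A valid 4-coloring: color 1: [4, 8, 9, 14]; color 2: [5, 6, 10, 12]; color 3: [7, 13, 15]; color 4: [11].

χ(G) = 4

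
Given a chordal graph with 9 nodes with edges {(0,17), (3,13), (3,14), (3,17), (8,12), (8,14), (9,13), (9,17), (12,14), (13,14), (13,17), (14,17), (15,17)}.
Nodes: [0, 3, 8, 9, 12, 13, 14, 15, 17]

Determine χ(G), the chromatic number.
χ(G) = 4

Clique number ω(G) = 4 (lower bound: χ ≥ ω).
The clique on [3, 13, 14, 17] has size 4, forcing χ ≥ 4, and the coloring below uses 4 colors, so χ(G) = 4.
A valid 4-coloring: color 1: [8, 17]; color 2: [0, 9, 14, 15]; color 3: [12, 13]; color 4: [3].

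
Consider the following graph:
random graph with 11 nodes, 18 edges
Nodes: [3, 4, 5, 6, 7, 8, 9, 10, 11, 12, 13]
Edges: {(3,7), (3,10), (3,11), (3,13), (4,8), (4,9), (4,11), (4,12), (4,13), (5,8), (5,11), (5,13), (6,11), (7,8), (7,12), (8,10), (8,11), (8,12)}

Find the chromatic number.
Clique number ω(G) = 3 (lower bound: χ ≥ ω).
The clique on [4, 8, 11] has size 3, forcing χ ≥ 3, and the coloring below uses 3 colors, so χ(G) = 3.
A valid 3-coloring: color 1: [3, 6, 8, 9]; color 2: [10, 11, 12, 13]; color 3: [4, 5, 7].

χ(G) = 3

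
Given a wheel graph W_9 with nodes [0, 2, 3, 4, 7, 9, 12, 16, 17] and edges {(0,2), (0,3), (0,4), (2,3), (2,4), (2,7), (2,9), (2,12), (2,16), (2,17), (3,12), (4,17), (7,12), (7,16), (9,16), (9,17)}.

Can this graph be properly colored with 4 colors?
Yes, G is 4-colorable

A valid 4-coloring: color 1: [2]; color 2: [3, 4, 7, 9]; color 3: [0, 12, 16, 17].
(χ(G) = 3 ≤ 4.)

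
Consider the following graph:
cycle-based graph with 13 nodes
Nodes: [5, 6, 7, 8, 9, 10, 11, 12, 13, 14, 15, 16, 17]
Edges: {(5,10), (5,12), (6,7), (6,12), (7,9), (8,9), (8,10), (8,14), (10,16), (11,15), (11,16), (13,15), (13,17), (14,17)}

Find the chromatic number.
Clique number ω(G) = 2 (lower bound: χ ≥ ω).
Odd cycle [10, 8, 9, 7, 6, 12, 5] needs 3 colors (χ ≥ 3).
The coloring below uses 3 colors, so χ(G) = 3.
A valid 3-coloring: color 1: [9, 10, 11, 12, 13, 14]; color 2: [5, 7, 8, 15, 16, 17]; color 3: [6].

χ(G) = 3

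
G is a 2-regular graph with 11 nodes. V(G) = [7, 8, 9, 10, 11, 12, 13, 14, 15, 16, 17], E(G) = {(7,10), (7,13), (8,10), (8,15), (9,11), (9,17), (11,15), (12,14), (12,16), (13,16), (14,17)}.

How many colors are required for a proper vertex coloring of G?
Clique number ω(G) = 2 (lower bound: χ ≥ ω).
Odd cycle [9, 17, 14, 12, 16, 13, 7, 10, 8, 15, 11] needs 3 colors (χ ≥ 3).
The coloring below uses 3 colors, so χ(G) = 3.
A valid 3-coloring: color 1: [9, 10, 14, 15, 16]; color 2: [7, 8, 11, 12, 17]; color 3: [13].

χ(G) = 3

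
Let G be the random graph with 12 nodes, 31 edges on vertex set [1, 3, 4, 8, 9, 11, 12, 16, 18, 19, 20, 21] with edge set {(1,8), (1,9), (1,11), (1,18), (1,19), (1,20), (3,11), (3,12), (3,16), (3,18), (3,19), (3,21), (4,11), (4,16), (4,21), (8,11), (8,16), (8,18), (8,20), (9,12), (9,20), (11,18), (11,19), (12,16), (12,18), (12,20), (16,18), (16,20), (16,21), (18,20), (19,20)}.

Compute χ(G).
χ(G) = 5

Clique number ω(G) = 4 (lower bound: χ ≥ ω).
Suppose a proper 4-coloring c exists. The clique [1, 8, 11, 18] takes 4 distinct colors; by symmetry let c(1) = 1, c(8) = 2, c(11) = 3, c(18) = 4.
- Vertex 20: neighbors [1, 8, 18] already have colors [1, 2, 4] ⇒ c(20) = 3.
- Vertex 16: neighbors [8, 20, 18] already have colors [2, 3, 4] ⇒ c(16) = 1.
- Vertex 3: neighbors [16, 11, 18] already have colors [1, 3, 4] ⇒ c(3) = 2.
- Vertex 12: neighbors [16, 3, 20, 18] already have colors [1, 2, 3, 4] — all 4 colors blocked. Contradiction.
The forced assignments end in a contradiction, so G has no proper 4-coloring (χ ≥ 5).
The coloring below uses 5 colors, so χ(G) = 5.
A valid 5-coloring: color 1: [3, 4, 20]; color 2: [1, 16]; color 3: [9, 18, 19, 21]; color 4: [8, 12]; color 5: [11].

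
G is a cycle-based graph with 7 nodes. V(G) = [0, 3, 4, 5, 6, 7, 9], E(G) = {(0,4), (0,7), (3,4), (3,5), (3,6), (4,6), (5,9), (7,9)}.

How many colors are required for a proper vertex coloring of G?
χ(G) = 3

Clique number ω(G) = 3 (lower bound: χ ≥ ω).
The clique on [3, 4, 6] has size 3, forcing χ ≥ 3, and the coloring below uses 3 colors, so χ(G) = 3.
A valid 3-coloring: color 1: [4, 5, 7]; color 2: [0, 3, 9]; color 3: [6].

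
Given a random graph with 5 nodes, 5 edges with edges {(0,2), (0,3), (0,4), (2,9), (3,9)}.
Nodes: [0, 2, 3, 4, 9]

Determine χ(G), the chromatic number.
χ(G) = 2

Clique number ω(G) = 2 (lower bound: χ ≥ ω).
The graph is bipartite (no odd cycle), so 2 colors suffice: χ(G) = 2.
A valid 2-coloring: color 1: [0, 9]; color 2: [2, 3, 4].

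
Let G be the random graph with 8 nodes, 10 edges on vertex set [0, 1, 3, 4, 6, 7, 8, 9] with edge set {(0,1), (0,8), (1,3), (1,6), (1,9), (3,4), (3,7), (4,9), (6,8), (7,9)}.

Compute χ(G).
χ(G) = 2

Clique number ω(G) = 2 (lower bound: χ ≥ ω).
The graph is bipartite (no odd cycle), so 2 colors suffice: χ(G) = 2.
A valid 2-coloring: color 1: [1, 4, 7, 8]; color 2: [0, 3, 6, 9].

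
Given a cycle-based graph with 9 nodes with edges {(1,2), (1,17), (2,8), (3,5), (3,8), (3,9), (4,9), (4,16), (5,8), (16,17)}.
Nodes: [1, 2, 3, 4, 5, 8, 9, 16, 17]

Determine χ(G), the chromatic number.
χ(G) = 3

Clique number ω(G) = 3 (lower bound: χ ≥ ω).
The clique on [3, 5, 8] has size 3, forcing χ ≥ 3, and the coloring below uses 3 colors, so χ(G) = 3.
A valid 3-coloring: color 1: [2, 3, 4, 17]; color 2: [1, 8, 9, 16]; color 3: [5].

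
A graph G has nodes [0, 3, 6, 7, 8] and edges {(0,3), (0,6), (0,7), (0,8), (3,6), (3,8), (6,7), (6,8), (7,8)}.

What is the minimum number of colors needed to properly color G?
Clique number ω(G) = 4 (lower bound: χ ≥ ω).
The clique on [0, 3, 6, 8] has size 4, forcing χ ≥ 4, and the coloring below uses 4 colors, so χ(G) = 4.
A valid 4-coloring: color 1: [6]; color 2: [8]; color 3: [0]; color 4: [3, 7].

χ(G) = 4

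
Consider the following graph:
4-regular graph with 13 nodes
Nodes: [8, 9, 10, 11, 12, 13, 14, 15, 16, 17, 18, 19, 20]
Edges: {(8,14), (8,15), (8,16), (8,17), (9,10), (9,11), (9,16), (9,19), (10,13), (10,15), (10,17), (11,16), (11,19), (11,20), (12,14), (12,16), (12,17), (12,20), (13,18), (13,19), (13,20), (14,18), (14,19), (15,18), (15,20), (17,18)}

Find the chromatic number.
Clique number ω(G) = 3 (lower bound: χ ≥ ω).
The clique on [9, 11, 16] has size 3, forcing χ ≥ 3, and the coloring below uses 3 colors, so χ(G) = 3.
A valid 3-coloring: color 1: [11, 13, 14, 15, 17]; color 2: [10, 16, 18, 19, 20]; color 3: [8, 9, 12].

χ(G) = 3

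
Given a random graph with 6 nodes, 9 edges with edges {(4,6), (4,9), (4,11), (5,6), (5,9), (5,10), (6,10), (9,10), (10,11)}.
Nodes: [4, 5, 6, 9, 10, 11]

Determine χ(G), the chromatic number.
Clique number ω(G) = 3 (lower bound: χ ≥ ω).
The clique on [5, 9, 10] has size 3, forcing χ ≥ 3, and the coloring below uses 3 colors, so χ(G) = 3.
A valid 3-coloring: color 1: [4, 10]; color 2: [6, 9, 11]; color 3: [5].

χ(G) = 3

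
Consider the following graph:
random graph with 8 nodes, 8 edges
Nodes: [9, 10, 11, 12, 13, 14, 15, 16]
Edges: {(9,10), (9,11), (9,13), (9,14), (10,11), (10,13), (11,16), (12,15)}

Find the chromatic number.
χ(G) = 3

Clique number ω(G) = 3 (lower bound: χ ≥ ω).
The clique on [9, 10, 11] has size 3, forcing χ ≥ 3, and the coloring below uses 3 colors, so χ(G) = 3.
A valid 3-coloring: color 1: [9, 15, 16]; color 2: [10, 12, 14]; color 3: [11, 13].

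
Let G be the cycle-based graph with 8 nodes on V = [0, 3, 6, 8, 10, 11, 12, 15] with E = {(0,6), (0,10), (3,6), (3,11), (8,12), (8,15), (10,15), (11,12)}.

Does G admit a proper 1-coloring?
No, G is not 1-colorable

Edge (0,10) forces its endpoints to differ, so 1 color is not enough.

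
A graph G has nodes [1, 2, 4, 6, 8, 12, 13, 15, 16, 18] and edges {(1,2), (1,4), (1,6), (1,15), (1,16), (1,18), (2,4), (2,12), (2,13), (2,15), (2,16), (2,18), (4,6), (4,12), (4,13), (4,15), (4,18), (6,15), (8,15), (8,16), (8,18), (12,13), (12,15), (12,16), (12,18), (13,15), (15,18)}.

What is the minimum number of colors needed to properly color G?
Clique number ω(G) = 5 (lower bound: χ ≥ ω).
The clique on [1, 2, 4, 15, 18] has size 5, forcing χ ≥ 5, and the coloring below uses 5 colors, so χ(G) = 5.
A valid 5-coloring: color 1: [15, 16]; color 2: [4, 8]; color 3: [2, 6]; color 4: [13, 18]; color 5: [1, 12].

χ(G) = 5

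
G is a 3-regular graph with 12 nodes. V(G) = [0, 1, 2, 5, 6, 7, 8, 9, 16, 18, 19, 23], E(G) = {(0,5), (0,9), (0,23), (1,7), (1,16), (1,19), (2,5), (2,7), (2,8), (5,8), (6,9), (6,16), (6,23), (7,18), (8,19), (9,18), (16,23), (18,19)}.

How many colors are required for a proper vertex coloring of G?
Clique number ω(G) = 3 (lower bound: χ ≥ ω).
The clique on [2, 5, 8] has size 3, forcing χ ≥ 3, and the coloring below uses 3 colors, so χ(G) = 3.
A valid 3-coloring: color 1: [2, 9, 19, 23]; color 2: [0, 1, 6, 8, 18]; color 3: [5, 7, 16].

χ(G) = 3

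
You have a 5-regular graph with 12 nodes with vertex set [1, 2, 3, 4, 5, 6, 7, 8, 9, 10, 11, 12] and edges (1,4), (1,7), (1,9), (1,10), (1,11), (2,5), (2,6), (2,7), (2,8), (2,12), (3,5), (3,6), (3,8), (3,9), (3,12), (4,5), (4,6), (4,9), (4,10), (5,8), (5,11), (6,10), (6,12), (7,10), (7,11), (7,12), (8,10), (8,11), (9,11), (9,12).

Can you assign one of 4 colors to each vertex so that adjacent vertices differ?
Yes, G is 4-colorable

A valid 4-coloring: color 1: [2, 3, 4, 11]; color 2: [1, 5, 12]; color 3: [9, 10]; color 4: [6, 7, 8].
(χ(G) = 4 ≤ 4.)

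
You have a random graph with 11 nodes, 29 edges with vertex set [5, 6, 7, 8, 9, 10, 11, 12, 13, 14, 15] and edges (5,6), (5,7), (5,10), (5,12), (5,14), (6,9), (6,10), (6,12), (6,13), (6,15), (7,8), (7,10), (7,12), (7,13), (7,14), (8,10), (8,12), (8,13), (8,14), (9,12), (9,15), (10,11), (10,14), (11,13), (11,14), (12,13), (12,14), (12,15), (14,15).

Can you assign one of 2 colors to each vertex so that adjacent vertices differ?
No, G is not 2-colorable

The clique on vertices [7, 8, 10, 14] has size 4 > 2, so it alone needs 4 colors.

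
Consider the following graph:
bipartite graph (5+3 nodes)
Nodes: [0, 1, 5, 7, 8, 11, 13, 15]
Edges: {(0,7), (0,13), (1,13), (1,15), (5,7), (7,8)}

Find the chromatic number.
χ(G) = 2

Clique number ω(G) = 2 (lower bound: χ ≥ ω).
The graph is bipartite (no odd cycle), so 2 colors suffice: χ(G) = 2.
A valid 2-coloring: color 1: [7, 11, 13, 15]; color 2: [0, 1, 5, 8].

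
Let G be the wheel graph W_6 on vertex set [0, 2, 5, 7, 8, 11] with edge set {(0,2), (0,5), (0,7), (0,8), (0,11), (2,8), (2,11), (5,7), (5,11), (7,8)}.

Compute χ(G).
Clique number ω(G) = 3 (lower bound: χ ≥ ω).
Odd cycle [2, 8, 7, 5, 11] needs 3 colors (χ ≥ 3).
Vertex 0 is adjacent to every vertex of [2, 5, 7, 8, 11], which already need 3 colors among themselves, so 0 needs a new color (χ ≥ 4).
The coloring below uses 4 colors, so χ(G) = 4.
A valid 4-coloring: color 1: [0]; color 2: [2, 5]; color 3: [8, 11]; color 4: [7].

χ(G) = 4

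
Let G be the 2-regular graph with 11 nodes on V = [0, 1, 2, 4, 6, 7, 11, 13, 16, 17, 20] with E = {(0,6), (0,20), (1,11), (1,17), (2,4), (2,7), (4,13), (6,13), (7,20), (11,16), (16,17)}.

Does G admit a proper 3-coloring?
A valid 3-coloring: color 1: [0, 1, 4, 7, 16]; color 2: [2, 6, 11, 17, 20]; color 3: [13].
(χ(G) = 3 ≤ 3.)

Yes, G is 3-colorable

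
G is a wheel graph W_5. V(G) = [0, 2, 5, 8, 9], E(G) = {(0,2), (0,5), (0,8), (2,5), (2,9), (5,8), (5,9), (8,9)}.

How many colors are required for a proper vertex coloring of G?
Clique number ω(G) = 3 (lower bound: χ ≥ ω).
The clique on [0, 5, 8] has size 3, forcing χ ≥ 3, and the coloring below uses 3 colors, so χ(G) = 3.
A valid 3-coloring: color 1: [5]; color 2: [0, 9]; color 3: [2, 8].

χ(G) = 3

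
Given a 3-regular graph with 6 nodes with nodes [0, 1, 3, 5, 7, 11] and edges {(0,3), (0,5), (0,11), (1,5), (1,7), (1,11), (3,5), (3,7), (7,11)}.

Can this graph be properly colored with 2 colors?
The clique on vertices [0, 3, 5] has size 3 > 2, so it alone needs 3 colors.

No, G is not 2-colorable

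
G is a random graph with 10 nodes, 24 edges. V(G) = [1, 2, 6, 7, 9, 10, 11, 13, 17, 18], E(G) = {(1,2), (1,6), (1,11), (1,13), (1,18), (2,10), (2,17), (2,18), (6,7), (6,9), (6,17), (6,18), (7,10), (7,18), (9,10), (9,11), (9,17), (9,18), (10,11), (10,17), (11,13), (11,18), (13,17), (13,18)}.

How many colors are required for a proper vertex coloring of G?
Clique number ω(G) = 4 (lower bound: χ ≥ ω).
The clique on [1, 11, 13, 18] has size 4, forcing χ ≥ 4, and the coloring below uses 4 colors, so χ(G) = 4.
A valid 4-coloring: color 1: [17, 18]; color 2: [1, 7, 9]; color 3: [6, 10, 13]; color 4: [2, 11].

χ(G) = 4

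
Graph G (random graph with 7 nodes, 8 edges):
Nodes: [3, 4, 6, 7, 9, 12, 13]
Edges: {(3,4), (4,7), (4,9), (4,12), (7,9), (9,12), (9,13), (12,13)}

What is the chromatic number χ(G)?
Clique number ω(G) = 3 (lower bound: χ ≥ ω).
The clique on [4, 9, 12] has size 3, forcing χ ≥ 3, and the coloring below uses 3 colors, so χ(G) = 3.
A valid 3-coloring: color 1: [3, 6, 9]; color 2: [4, 13]; color 3: [7, 12].

χ(G) = 3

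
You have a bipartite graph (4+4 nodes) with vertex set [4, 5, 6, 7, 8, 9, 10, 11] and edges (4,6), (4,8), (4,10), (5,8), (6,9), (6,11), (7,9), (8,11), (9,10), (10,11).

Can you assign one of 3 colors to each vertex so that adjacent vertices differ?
Yes, G is 3-colorable

A valid 3-coloring: color 1: [6, 7, 8, 10]; color 2: [4, 5, 9, 11].
(χ(G) = 2 ≤ 3.)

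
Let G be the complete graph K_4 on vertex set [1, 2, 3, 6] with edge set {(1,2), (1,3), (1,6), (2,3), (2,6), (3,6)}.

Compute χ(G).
χ(G) = 4

Clique number ω(G) = 4 (lower bound: χ ≥ ω).
The clique on [1, 2, 3, 6] has size 4, forcing χ ≥ 4, and the coloring below uses 4 colors, so χ(G) = 4.
A valid 4-coloring: color 1: [3]; color 2: [2]; color 3: [6]; color 4: [1].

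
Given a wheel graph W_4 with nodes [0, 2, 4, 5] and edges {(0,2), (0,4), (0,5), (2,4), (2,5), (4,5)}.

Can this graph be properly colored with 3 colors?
The clique on vertices [0, 2, 4, 5] has size 4 > 3, so it alone needs 4 colors.

No, G is not 3-colorable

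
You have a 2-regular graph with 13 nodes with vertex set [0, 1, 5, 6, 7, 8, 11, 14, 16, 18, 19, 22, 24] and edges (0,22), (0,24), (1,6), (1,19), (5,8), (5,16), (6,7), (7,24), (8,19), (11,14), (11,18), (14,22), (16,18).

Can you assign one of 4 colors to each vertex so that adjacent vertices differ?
A valid 4-coloring: color 1: [6, 8, 11, 16, 22, 24]; color 2: [0, 1, 5, 7, 14, 18]; color 3: [19].
(χ(G) = 3 ≤ 4.)

Yes, G is 4-colorable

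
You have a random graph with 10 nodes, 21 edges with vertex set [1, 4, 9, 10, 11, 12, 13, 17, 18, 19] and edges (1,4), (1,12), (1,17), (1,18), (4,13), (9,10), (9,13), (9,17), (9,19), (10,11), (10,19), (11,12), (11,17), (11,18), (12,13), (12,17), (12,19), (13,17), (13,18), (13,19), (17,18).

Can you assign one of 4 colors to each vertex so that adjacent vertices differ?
A valid 4-coloring: color 1: [4, 10, 17]; color 2: [1, 11, 13]; color 3: [9, 12, 18]; color 4: [19].
(χ(G) = 4 ≤ 4.)

Yes, G is 4-colorable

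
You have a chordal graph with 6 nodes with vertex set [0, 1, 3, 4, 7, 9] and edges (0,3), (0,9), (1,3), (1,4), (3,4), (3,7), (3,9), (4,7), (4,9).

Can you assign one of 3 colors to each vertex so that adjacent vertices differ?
Yes, G is 3-colorable

A valid 3-coloring: color 1: [3]; color 2: [0, 4]; color 3: [1, 7, 9].
(χ(G) = 3 ≤ 3.)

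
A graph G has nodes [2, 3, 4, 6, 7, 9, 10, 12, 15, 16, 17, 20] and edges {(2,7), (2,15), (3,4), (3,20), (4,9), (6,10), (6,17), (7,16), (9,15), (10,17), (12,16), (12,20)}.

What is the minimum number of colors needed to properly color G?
Clique number ω(G) = 3 (lower bound: χ ≥ ω).
The clique on [6, 10, 17] has size 3, forcing χ ≥ 3, and the coloring below uses 3 colors, so χ(G) = 3.
A valid 3-coloring: color 1: [2, 4, 10, 16, 20]; color 2: [3, 7, 12, 15, 17]; color 3: [6, 9].

χ(G) = 3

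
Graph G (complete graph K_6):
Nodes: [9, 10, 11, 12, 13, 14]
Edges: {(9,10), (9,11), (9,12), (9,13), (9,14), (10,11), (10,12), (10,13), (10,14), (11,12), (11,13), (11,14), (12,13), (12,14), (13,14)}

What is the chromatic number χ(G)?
χ(G) = 6

Clique number ω(G) = 6 (lower bound: χ ≥ ω).
The clique on [9, 10, 11, 12, 13, 14] has size 6, forcing χ ≥ 6, and the coloring below uses 6 colors, so χ(G) = 6.
A valid 6-coloring: color 1: [14]; color 2: [12]; color 3: [11]; color 4: [13]; color 5: [9]; color 6: [10].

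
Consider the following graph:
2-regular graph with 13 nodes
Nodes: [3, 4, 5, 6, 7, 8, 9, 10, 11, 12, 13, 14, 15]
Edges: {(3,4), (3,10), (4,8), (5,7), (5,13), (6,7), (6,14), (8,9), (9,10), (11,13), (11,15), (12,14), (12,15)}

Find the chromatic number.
χ(G) = 3

Clique number ω(G) = 2 (lower bound: χ ≥ ω).
Odd cycle [10, 3, 4, 8, 9] needs 3 colors (χ ≥ 3).
The coloring below uses 3 colors, so χ(G) = 3.
A valid 3-coloring: color 1: [7, 8, 10, 13, 14, 15]; color 2: [3, 5, 6, 9, 11, 12]; color 3: [4].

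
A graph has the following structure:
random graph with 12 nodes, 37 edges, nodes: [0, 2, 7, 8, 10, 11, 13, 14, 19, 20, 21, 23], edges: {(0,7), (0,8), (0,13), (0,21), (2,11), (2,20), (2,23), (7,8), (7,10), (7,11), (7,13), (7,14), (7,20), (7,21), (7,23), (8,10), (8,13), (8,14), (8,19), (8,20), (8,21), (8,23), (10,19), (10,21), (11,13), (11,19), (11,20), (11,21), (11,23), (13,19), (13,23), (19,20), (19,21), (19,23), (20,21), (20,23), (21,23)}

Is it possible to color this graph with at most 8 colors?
Yes, G is 8-colorable

A valid 8-coloring: color 1: [2, 7, 19]; color 2: [8, 11]; color 3: [0, 10, 14, 23]; color 4: [13, 21]; color 5: [20].
(χ(G) = 5 ≤ 8.)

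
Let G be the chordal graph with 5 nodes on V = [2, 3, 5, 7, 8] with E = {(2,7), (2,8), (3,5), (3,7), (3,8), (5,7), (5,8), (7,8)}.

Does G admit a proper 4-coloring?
Yes, G is 4-colorable

A valid 4-coloring: color 1: [7]; color 2: [8]; color 3: [2, 3]; color 4: [5].
(χ(G) = 4 ≤ 4.)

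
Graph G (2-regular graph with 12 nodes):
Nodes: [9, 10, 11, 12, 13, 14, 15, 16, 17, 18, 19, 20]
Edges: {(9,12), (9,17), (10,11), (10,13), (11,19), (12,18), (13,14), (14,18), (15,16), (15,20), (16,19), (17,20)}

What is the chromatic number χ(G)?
Clique number ω(G) = 2 (lower bound: χ ≥ ω).
The graph is bipartite (no odd cycle), so 2 colors suffice: χ(G) = 2.
A valid 2-coloring: color 1: [10, 12, 14, 15, 17, 19]; color 2: [9, 11, 13, 16, 18, 20].

χ(G) = 2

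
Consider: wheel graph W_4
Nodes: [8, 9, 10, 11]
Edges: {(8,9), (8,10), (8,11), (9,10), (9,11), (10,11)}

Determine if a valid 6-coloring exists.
A valid 6-coloring: color 1: [11]; color 2: [9]; color 3: [10]; color 4: [8].
(χ(G) = 4 ≤ 6.)

Yes, G is 6-colorable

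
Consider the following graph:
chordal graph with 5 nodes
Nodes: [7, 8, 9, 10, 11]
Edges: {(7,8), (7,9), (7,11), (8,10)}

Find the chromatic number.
χ(G) = 2

Clique number ω(G) = 2 (lower bound: χ ≥ ω).
The graph is bipartite (no odd cycle), so 2 colors suffice: χ(G) = 2.
A valid 2-coloring: color 1: [7, 10]; color 2: [8, 9, 11].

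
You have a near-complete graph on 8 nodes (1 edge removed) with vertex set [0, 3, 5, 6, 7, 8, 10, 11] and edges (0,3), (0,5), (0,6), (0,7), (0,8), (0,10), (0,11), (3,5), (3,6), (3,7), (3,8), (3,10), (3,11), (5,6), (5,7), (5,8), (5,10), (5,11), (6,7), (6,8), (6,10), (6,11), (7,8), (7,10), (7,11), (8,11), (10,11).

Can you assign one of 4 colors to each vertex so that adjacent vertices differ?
No, G is not 4-colorable

The clique on vertices [0, 3, 5, 6, 7, 8, 11] has size 7 > 4, so it alone needs 7 colors.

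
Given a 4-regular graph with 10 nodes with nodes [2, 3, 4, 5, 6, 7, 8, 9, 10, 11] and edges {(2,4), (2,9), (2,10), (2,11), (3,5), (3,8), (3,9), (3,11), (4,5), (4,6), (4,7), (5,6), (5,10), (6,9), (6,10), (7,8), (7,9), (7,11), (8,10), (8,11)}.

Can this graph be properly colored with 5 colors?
A valid 5-coloring: color 1: [2, 3, 6, 7]; color 2: [5, 8, 9]; color 3: [4, 10, 11].
(χ(G) = 3 ≤ 5.)

Yes, G is 5-colorable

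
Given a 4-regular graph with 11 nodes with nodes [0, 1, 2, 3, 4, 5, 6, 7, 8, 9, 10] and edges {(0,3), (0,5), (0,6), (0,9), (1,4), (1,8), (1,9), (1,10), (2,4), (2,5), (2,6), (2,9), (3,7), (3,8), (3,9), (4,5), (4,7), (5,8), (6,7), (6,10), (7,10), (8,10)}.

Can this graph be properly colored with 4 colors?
A valid 4-coloring: color 1: [4, 6, 8, 9]; color 2: [3, 5, 10]; color 3: [0, 1, 2, 7].
(χ(G) = 3 ≤ 4.)

Yes, G is 4-colorable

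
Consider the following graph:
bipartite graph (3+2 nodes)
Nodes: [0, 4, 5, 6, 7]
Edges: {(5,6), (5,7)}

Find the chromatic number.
Clique number ω(G) = 2 (lower bound: χ ≥ ω).
The graph is bipartite (no odd cycle), so 2 colors suffice: χ(G) = 2.
A valid 2-coloring: color 1: [0, 4, 5]; color 2: [6, 7].

χ(G) = 2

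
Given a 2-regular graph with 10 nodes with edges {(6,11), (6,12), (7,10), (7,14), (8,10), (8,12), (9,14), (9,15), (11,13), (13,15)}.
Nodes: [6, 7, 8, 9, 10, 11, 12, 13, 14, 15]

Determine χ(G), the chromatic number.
χ(G) = 2

Clique number ω(G) = 2 (lower bound: χ ≥ ω).
The graph is bipartite (no odd cycle), so 2 colors suffice: χ(G) = 2.
A valid 2-coloring: color 1: [6, 7, 8, 9, 13]; color 2: [10, 11, 12, 14, 15].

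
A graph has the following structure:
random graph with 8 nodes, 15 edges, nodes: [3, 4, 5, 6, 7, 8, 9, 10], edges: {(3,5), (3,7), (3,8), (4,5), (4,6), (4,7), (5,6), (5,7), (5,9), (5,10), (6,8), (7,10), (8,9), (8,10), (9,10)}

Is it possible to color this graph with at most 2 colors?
The clique on vertices [8, 9, 10] has size 3 > 2, so it alone needs 3 colors.

No, G is not 2-colorable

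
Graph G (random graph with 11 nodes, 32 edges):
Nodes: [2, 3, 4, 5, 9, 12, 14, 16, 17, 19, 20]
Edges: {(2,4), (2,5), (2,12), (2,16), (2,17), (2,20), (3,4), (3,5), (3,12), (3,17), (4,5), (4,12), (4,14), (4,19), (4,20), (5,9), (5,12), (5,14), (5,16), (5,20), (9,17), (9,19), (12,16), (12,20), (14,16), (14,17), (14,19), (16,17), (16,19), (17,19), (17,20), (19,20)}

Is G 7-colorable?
Yes, G is 7-colorable

A valid 7-coloring: color 1: [5, 17]; color 2: [4, 9, 16]; color 3: [2, 3, 19]; color 4: [14, 20]; color 5: [12].
(χ(G) = 5 ≤ 7.)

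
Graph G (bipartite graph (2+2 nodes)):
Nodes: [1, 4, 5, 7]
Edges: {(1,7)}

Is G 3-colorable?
A valid 3-coloring: color 1: [4, 5, 7]; color 2: [1].
(χ(G) = 2 ≤ 3.)

Yes, G is 3-colorable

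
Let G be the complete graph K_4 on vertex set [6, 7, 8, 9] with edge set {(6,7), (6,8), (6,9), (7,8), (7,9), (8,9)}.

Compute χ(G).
Clique number ω(G) = 4 (lower bound: χ ≥ ω).
The clique on [6, 7, 8, 9] has size 4, forcing χ ≥ 4, and the coloring below uses 4 colors, so χ(G) = 4.
A valid 4-coloring: color 1: [8]; color 2: [7]; color 3: [9]; color 4: [6].

χ(G) = 4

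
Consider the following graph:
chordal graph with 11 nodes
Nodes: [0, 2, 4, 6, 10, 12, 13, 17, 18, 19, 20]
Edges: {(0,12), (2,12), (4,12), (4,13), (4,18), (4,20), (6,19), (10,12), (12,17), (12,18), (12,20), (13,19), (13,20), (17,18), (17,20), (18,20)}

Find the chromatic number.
Clique number ω(G) = 4 (lower bound: χ ≥ ω).
The clique on [12, 17, 18, 20] has size 4, forcing χ ≥ 4, and the coloring below uses 4 colors, so χ(G) = 4.
A valid 4-coloring: color 1: [6, 12, 13]; color 2: [0, 2, 10, 19, 20]; color 3: [4, 17]; color 4: [18].

χ(G) = 4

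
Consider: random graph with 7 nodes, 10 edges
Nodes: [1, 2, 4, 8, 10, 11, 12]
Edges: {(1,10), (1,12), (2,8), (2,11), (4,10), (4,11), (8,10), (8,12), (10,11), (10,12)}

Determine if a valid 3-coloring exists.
Yes, G is 3-colorable

A valid 3-coloring: color 1: [2, 10]; color 2: [1, 8, 11]; color 3: [4, 12].
(χ(G) = 3 ≤ 3.)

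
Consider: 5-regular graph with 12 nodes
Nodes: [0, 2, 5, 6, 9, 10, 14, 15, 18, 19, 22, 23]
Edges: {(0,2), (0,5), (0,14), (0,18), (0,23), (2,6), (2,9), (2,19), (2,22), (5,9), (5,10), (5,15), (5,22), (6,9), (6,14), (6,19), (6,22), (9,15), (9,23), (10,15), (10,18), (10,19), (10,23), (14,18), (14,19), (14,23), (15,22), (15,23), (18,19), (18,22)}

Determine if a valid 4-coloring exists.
Yes, G is 4-colorable

A valid 4-coloring: color 1: [0, 15, 19]; color 2: [5, 6, 18, 23]; color 3: [2, 10, 14]; color 4: [9, 22].
(χ(G) = 4 ≤ 4.)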